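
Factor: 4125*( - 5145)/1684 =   -  2^(  -  2) * 3^2*5^4*7^3*11^1*421^( -1 ) = - 21223125/1684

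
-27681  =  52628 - 80309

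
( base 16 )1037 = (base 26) 63H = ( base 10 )4151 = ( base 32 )41N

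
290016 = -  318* ( - 912 )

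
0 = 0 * 8085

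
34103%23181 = 10922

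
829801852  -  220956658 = 608845194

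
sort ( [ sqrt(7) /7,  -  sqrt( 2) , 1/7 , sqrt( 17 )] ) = [ - sqrt( 2 ),1/7, sqrt (7 )/7 , sqrt(17) ]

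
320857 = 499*643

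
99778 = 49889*2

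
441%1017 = 441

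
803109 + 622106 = 1425215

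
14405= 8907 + 5498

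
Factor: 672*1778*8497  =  2^6 * 3^1*7^2*29^1*127^1*293^1 = 10152351552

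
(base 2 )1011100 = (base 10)92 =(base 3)10102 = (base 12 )78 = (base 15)62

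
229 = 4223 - 3994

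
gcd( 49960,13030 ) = 10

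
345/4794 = 115/1598 = 0.07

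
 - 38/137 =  - 1 + 99/137 = -  0.28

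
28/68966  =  14/34483 = 0.00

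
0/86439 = 0 = 0.00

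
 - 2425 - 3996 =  - 6421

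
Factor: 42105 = 3^1*5^1*7^1*401^1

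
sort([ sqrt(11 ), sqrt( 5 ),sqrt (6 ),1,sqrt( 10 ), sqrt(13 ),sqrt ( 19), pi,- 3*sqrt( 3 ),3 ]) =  [-3*sqrt( 3),1,sqrt ( 5), sqrt( 6 ), 3, pi,sqrt( 10 ),sqrt(  11 ), sqrt( 13 ), sqrt( 19)]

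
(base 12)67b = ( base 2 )1110111111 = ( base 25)1D9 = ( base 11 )7a2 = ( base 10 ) 959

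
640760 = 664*965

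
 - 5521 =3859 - 9380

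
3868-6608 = - 2740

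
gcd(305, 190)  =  5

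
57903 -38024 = 19879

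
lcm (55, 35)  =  385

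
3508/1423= 2+662/1423 = 2.47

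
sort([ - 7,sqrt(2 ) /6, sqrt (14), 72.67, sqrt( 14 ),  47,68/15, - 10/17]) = [ - 7, - 10/17, sqrt( 2)/6,sqrt( 14),sqrt ( 14), 68/15 , 47, 72.67 ]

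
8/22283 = 8/22283 = 0.00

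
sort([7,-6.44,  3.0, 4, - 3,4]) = [-6.44,  -  3,3.0,4,4,7]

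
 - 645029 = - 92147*7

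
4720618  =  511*9238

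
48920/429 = 48920/429 = 114.03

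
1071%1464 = 1071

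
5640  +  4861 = 10501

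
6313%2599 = 1115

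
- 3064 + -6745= - 9809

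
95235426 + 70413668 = 165649094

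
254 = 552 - 298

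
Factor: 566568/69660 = 2^1*3^(  -  1)*5^( - 1 )*61^1 = 122/15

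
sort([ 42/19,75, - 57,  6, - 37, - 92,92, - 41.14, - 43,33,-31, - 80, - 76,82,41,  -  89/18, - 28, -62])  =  [ - 92,  -  80, - 76, - 62, - 57, - 43 , -41.14,-37, - 31, - 28, - 89/18,42/19,6,33, 41,75, 82 , 92] 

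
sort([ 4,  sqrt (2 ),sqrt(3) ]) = [ sqrt(2), sqrt(3) , 4 ]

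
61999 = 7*8857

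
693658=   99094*7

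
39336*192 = 7552512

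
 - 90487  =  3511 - 93998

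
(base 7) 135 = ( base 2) 1001011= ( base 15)50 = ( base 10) 75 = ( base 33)29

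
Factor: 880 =2^4*5^1*11^1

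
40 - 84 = - 44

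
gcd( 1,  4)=1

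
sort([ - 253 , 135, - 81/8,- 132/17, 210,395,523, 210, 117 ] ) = [ - 253, - 81/8 , - 132/17,117, 135, 210  ,  210,395,  523]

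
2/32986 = 1/16493 = 0.00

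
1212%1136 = 76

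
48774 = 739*66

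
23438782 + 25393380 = 48832162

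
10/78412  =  5/39206= 0.00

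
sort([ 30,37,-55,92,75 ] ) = [-55,30,37 , 75,92] 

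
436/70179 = 436/70179 = 0.01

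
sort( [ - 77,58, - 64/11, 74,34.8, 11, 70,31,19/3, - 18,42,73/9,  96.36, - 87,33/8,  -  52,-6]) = [ - 87, - 77,  -  52, - 18, - 6, - 64/11, 33/8,19/3,73/9, 11 , 31,  34.8,  42,58,70, 74,96.36 ]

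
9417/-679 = - 9417/679 = -13.87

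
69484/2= 34742 = 34742.00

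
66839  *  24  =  1604136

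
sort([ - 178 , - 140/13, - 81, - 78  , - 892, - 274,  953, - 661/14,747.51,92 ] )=[ - 892,  -  274, - 178, -81, - 78, - 661/14, - 140/13,92, 747.51, 953] 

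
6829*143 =976547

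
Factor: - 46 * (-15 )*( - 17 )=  - 2^1 * 3^1 * 5^1*17^1 * 23^1 =- 11730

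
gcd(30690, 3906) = 558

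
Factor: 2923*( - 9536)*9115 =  - 2^6*5^1 *37^1*79^1*149^1*1823^1 = - 254069030720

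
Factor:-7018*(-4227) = 2^1*3^1 * 11^2 *29^1*1409^1 =29665086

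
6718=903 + 5815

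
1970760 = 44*44790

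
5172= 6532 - 1360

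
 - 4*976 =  - 3904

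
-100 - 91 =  - 191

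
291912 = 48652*6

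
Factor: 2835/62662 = 2^(-1)*3^4*5^1*7^1*17^(-1 )*19^( - 1)*97^( - 1)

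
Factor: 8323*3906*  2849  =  2^1*3^2*7^3*11^1*29^1*31^1*37^1*41^1  =  92619958662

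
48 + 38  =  86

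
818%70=48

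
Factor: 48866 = 2^1*53^1*461^1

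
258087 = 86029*3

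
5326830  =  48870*109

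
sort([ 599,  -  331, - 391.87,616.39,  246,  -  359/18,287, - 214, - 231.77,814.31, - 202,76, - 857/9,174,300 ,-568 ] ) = [ - 568,-391.87 ,-331, - 231.77,  -  214,  -  202, - 857/9, - 359/18,  76,174,246,  287 , 300,599,  616.39, 814.31]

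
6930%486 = 126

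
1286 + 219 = 1505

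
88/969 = 88/969 = 0.09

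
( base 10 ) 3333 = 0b110100000101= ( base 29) 3rr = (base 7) 12501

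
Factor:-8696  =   - 2^3*1087^1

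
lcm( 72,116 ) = 2088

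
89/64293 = 89/64293  =  0.00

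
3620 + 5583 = 9203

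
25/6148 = 25/6148  =  0.00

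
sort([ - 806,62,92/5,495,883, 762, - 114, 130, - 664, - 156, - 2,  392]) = [ - 806,- 664,-156,  -  114, - 2,92/5,62, 130,392 , 495, 762,  883 ] 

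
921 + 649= 1570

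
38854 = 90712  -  51858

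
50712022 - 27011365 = 23700657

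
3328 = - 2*( - 1664 ) 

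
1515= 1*1515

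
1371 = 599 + 772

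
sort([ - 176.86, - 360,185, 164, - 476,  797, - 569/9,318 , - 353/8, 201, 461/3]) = [ - 476, - 360, - 176.86, - 569/9, - 353/8, 461/3, 164, 185,201,  318, 797]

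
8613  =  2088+6525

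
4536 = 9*504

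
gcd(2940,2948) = 4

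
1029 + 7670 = 8699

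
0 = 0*24937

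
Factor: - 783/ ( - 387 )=3^1*29^1*43^( - 1) = 87/43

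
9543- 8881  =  662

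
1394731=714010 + 680721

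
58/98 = 29/49= 0.59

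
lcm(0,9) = 0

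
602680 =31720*19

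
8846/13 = 680 + 6/13 = 680.46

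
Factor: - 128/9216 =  - 2^( - 3 ) *3^( - 2) = -1/72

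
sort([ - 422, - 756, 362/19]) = [  -  756, - 422,362/19]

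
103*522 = 53766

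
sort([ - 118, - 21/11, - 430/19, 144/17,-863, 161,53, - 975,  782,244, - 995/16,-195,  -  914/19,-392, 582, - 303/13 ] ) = [ - 975, - 863, - 392,-195, - 118, - 995/16, - 914/19,-303/13,  -  430/19,-21/11,144/17,53,  161,244,  582 , 782]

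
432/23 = 18 + 18/23= 18.78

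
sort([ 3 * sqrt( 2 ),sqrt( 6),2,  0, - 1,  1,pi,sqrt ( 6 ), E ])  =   [- 1, 0, 1, 2,sqrt(6), sqrt (6),E,pi,3*sqrt( 2 )]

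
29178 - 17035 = 12143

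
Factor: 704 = 2^6*11^1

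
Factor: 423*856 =362088 = 2^3*3^2 * 47^1*107^1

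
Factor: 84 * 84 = 2^4*3^2*7^2 = 7056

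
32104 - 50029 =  - 17925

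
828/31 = 26 + 22/31 = 26.71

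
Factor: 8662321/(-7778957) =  - 59^1*146819^1 * 7778957^( - 1) 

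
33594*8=268752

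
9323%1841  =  118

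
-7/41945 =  - 7/41945= - 0.00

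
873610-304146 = 569464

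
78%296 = 78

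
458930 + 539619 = 998549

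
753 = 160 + 593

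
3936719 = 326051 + 3610668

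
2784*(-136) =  - 378624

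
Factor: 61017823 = 61017823^1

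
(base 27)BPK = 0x220a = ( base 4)2020022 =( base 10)8714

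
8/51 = 8/51 = 0.16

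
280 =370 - 90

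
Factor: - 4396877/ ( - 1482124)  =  2^( - 2)*7^( - 1)*  43^( - 1)*1231^( - 1)*4396877^1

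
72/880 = 9/110 = 0.08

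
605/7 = 86 + 3/7 = 86.43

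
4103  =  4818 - 715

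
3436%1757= 1679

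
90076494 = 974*92481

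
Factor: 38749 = 38749^1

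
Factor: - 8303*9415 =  -78172745 = - 5^1*7^1*19^2*23^1*269^1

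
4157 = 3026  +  1131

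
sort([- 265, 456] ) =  [ - 265,456]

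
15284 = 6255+9029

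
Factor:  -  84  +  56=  - 28 = -  2^2*7^1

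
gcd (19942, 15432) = 2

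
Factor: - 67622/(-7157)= 2^1*17^(-1 )*421^( - 1)*33811^1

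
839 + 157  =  996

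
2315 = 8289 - 5974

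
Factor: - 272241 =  - 3^4 * 3361^1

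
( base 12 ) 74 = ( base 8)130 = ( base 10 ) 88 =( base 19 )4c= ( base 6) 224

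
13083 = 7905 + 5178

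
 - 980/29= - 34 + 6/29 = -33.79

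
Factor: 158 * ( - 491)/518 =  - 7^(-1 )*37^ ( - 1)*79^1*491^1 = - 38789/259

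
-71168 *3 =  - 213504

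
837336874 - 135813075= 701523799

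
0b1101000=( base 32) 38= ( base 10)104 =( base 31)3b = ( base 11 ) 95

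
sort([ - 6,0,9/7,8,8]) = [ - 6,0,9/7,8, 8]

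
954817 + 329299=1284116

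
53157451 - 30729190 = 22428261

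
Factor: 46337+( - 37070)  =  3^1*3089^1 = 9267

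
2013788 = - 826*( - 2438) 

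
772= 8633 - 7861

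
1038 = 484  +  554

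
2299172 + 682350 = 2981522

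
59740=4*14935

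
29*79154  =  2295466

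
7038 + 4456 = 11494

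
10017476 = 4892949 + 5124527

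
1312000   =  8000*164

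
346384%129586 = 87212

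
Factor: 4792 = 2^3*599^1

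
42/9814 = 3/701 =0.00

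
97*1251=121347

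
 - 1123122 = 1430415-2553537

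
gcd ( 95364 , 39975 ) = 3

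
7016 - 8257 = -1241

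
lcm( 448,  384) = 2688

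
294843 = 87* 3389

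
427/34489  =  61/4927 =0.01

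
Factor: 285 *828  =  2^2*3^3*5^1*19^1*23^1=235980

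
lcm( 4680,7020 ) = 14040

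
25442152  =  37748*674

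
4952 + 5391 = 10343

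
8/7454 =4/3727 = 0.00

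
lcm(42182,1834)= 42182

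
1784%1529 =255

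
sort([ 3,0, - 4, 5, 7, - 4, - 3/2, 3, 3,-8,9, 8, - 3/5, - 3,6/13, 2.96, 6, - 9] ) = [ - 9, - 8, - 4, - 4, - 3, - 3/2 , - 3/5, 0, 6/13, 2.96, 3, 3, 3, 5, 6,7,8,  9 ] 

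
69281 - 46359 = 22922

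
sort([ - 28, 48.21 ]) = [-28, 48.21 ]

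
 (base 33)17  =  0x28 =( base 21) 1j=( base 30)1a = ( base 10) 40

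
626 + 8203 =8829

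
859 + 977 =1836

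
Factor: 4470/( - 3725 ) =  - 2^1 * 3^1*5^( - 1) = -  6/5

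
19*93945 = 1784955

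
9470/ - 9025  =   - 1894/1805 = - 1.05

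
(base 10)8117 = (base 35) 6lw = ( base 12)4845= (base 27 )b3h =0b1111110110101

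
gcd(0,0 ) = 0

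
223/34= 223/34=6.56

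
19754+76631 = 96385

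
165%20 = 5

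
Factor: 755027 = 7^1 *13^1*8297^1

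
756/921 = 252/307 = 0.82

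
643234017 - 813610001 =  - 170375984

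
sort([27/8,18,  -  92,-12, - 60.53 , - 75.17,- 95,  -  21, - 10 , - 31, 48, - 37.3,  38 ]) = [  -  95 , - 92 , - 75.17 , -60.53 ,-37.3,-31, - 21,-12 , - 10, 27/8,18, 38,48]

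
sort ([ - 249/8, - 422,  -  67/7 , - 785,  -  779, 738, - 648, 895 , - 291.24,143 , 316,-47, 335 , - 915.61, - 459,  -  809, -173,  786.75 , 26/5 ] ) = [ - 915.61,-809, - 785,-779, - 648,-459,- 422,-291.24, - 173, -47, - 249/8, - 67/7, 26/5,143,316, 335,738,786.75 , 895]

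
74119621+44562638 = 118682259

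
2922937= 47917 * 61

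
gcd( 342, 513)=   171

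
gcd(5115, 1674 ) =93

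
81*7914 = 641034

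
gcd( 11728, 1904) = 16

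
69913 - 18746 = 51167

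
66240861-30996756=35244105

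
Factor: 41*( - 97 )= - 3977  =  - 41^1*97^1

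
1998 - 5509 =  - 3511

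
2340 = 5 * 468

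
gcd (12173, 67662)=7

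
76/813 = 76/813 = 0.09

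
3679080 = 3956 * 930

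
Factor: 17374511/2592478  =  2^( - 1)*11^2*73^1*281^1*185177^( - 1)= 2482073/370354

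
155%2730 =155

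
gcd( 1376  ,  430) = 86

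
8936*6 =53616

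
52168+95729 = 147897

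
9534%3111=201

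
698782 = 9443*74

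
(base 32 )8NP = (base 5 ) 241303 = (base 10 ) 8953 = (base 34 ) 7PB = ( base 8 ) 21371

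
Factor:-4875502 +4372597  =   - 502905=- 3^1*5^1*13^1*2579^1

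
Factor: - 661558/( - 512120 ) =330779/256060 = 2^( - 2 )*5^ ( - 1 )*7^( - 1 )*31^( - 1 )*59^( - 1)*67^1 * 4937^1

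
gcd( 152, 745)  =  1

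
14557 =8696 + 5861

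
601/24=601/24 = 25.04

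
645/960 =43/64 = 0.67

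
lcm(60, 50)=300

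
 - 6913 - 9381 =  - 16294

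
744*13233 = 9845352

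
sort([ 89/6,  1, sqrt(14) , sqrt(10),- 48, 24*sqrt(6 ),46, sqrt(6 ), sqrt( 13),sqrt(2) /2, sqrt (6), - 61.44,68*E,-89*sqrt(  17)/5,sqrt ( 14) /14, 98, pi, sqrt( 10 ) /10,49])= [-89*sqrt(17) /5 , - 61.44,-48, sqrt(14) /14,sqrt(10) /10 , sqrt ( 2)/2, 1, sqrt(6 ), sqrt(6),pi,sqrt(10),sqrt(13 ), sqrt( 14),89/6,  46,49,24 * sqrt ( 6), 98,68*E] 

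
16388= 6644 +9744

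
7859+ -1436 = 6423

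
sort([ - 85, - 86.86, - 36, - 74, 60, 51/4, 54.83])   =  [ - 86.86, - 85,  -  74, - 36,51/4,  54.83,60 ]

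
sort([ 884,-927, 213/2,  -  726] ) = [-927, - 726,  213/2,884 ]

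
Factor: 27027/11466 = 33/14 = 2^( - 1)*3^1 * 7^ ( - 1 )*11^1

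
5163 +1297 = 6460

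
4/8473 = 4/8473  =  0.00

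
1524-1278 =246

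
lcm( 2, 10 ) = 10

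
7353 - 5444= 1909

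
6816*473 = 3223968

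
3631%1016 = 583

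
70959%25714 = 19531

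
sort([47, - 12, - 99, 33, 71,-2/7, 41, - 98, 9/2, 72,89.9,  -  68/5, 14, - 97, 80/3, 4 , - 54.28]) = [ - 99, - 98, - 97, - 54.28, - 68/5 , - 12 , - 2/7, 4, 9/2, 14,80/3,33,41, 47, 71,72,89.9] 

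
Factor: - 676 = -2^2*13^2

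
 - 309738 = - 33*9386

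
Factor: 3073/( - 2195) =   -  7/5 = - 5^(-1 )*7^1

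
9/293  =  9/293 = 0.03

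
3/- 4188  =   -1 + 1395/1396 = - 0.00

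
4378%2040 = 298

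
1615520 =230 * 7024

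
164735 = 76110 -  - 88625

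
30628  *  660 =20214480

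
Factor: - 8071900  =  -2^2*5^2*53^1 * 1523^1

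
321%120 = 81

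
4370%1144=938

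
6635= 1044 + 5591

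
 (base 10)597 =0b1001010101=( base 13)36C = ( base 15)29c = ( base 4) 21111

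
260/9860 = 13/493 = 0.03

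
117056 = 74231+42825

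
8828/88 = 2207/22= 100.32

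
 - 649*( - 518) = 336182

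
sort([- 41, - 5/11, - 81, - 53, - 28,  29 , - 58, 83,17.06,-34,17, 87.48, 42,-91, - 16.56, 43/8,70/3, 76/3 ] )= [ - 91, - 81 , - 58, - 53, - 41, - 34, - 28, - 16.56, - 5/11,43/8, 17, 17.06, 70/3,76/3, 29, 42,83,87.48]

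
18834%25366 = 18834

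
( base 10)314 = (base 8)472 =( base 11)266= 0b100111010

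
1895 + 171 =2066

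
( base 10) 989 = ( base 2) 1111011101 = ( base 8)1735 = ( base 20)299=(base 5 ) 12424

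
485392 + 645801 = 1131193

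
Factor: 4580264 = 2^3*13^1*44041^1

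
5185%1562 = 499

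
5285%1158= 653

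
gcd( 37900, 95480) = 20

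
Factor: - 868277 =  - 868277^1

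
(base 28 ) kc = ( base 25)MM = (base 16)23c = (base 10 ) 572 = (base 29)JL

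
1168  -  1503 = -335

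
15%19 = 15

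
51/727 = 51/727 = 0.07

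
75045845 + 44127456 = 119173301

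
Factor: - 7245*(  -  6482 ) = 2^1*3^2 * 5^1*7^2 * 23^1*463^1 = 46962090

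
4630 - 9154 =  - 4524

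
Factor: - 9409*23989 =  - 225712501= -7^1*23^1*97^2*149^1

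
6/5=1+1/5 = 1.20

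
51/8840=3/520 = 0.01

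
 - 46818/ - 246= 190 + 13/41=190.32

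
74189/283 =262 + 43/283 = 262.15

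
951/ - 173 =  -  6+ 87/173 = - 5.50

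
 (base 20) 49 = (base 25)3E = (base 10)89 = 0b1011001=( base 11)81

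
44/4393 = 44/4393 = 0.01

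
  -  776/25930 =-388/12965  =  - 0.03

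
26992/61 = 442 + 30/61=442.49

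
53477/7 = 7639  +  4/7 = 7639.57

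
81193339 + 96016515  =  177209854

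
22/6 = 11/3=3.67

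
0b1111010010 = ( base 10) 978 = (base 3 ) 1100020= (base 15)453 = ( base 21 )24c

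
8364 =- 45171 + 53535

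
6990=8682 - 1692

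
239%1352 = 239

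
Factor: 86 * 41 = 3526 = 2^1*41^1 *43^1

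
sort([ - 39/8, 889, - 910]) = [ - 910, - 39/8 , 889] 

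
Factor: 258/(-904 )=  - 2^(-2 )*3^1*43^1*113^ (  -  1)= - 129/452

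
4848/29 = 167 + 5/29 = 167.17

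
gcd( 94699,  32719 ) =1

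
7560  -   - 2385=9945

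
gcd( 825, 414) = 3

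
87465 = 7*12495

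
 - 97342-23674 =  - 121016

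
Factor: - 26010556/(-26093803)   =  2^2*11^1*13^1*37^1*1229^1*26093803^( - 1 )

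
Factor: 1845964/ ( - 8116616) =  - 461491/2029154 = - 2^( - 1 )*17^(-1 )*19^1*37^( - 1 )*107^1*227^1*1613^(  -  1 )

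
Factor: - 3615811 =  - 3615811^1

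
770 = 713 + 57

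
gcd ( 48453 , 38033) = 521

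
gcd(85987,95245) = 1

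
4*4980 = 19920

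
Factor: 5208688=2^4*325543^1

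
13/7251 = 13/7251 = 0.00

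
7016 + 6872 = 13888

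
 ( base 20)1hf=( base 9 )1028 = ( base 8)1363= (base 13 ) 461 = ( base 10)755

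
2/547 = 2/547=0.00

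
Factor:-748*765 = - 572220 = - 2^2 * 3^2* 5^1*11^1*17^2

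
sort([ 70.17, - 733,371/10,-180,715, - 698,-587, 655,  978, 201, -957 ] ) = [ - 957 , - 733, - 698, - 587,- 180,371/10, 70.17, 201, 655,715, 978 ]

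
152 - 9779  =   - 9627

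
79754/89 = 896  +  10/89  =  896.11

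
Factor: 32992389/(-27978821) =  - 3^2*13^( - 1 )*17^(-1)*89^1*41189^1*126601^( - 1)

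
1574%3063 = 1574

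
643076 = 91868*7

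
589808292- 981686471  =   - 391878179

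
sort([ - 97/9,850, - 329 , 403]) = [  -  329, - 97/9,  403,850 ] 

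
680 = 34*20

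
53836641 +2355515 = 56192156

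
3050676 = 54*56494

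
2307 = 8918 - 6611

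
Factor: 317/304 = 2^ ( - 4)*19^( - 1) * 317^1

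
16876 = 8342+8534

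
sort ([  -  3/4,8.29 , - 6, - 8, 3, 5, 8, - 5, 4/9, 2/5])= [ - 8,-6, - 5,-3/4,2/5,  4/9, 3, 5, 8,  8.29] 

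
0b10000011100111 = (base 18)17hh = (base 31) 8nm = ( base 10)8423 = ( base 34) 79p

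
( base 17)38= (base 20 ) 2j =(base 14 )43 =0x3B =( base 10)59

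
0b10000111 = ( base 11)113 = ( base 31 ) 4b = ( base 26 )55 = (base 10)135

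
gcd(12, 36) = 12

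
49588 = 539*92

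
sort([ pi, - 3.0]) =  [ - 3.0, pi] 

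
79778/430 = 39889/215  =  185.53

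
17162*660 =11326920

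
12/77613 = 4/25871 =0.00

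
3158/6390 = 1579/3195 = 0.49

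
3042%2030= 1012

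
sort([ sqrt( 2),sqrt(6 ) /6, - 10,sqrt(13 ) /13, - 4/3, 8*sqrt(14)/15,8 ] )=[ -10, - 4/3,sqrt( 13 ) /13,sqrt(6)/6, sqrt( 2 ),8*sqrt(14)/15,8] 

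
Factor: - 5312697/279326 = -2^(  -  1) *3^1*13^1*136223^1 *139663^(-1 ) 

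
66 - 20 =46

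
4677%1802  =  1073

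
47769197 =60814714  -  13045517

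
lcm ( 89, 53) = 4717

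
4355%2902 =1453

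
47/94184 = 47/94184 = 0.00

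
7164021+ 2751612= 9915633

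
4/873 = 4/873 = 0.00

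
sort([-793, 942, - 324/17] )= [ - 793, - 324/17, 942]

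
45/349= 45/349 = 0.13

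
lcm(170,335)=11390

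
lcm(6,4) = 12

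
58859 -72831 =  - 13972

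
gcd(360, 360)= 360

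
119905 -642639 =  -522734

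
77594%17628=7082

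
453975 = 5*90795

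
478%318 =160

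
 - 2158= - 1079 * 2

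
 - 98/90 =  - 49/45 = - 1.09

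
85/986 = 5/58 = 0.09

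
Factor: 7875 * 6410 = 2^1*3^2*5^4*7^1*641^1 = 50478750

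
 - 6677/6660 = -2  +  6643/6660 = - 1.00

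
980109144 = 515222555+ 464886589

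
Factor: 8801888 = 2^5*275059^1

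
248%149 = 99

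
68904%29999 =8906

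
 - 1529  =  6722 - 8251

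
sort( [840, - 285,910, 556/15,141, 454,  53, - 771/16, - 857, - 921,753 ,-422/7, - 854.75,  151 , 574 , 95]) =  [ - 921, -857, - 854.75,-285, - 422/7, - 771/16,556/15, 53,95,141,151, 454, 574,753,  840 , 910]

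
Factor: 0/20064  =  0^1 = 0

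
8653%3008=2637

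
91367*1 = 91367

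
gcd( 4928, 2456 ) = 8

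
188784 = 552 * 342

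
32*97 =3104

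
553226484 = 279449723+273776761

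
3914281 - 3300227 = 614054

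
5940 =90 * 66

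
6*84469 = 506814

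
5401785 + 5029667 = 10431452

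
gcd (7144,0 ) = 7144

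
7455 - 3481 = 3974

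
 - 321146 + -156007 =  - 477153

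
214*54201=11599014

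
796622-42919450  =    -  42122828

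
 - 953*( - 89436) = 85232508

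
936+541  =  1477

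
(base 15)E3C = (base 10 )3207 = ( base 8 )6207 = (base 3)11101210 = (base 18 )9g3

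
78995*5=394975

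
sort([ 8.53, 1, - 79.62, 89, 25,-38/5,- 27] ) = [-79.62, - 27, - 38/5,1, 8.53,25, 89]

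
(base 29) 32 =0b1011001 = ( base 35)2j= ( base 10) 89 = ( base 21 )45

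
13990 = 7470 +6520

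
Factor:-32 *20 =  - 2^7*5^1 = -640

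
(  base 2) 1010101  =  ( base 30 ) 2P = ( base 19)49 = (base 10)85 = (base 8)125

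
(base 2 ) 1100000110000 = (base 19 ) H2H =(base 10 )6192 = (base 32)61G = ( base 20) F9C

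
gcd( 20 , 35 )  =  5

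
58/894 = 29/447 = 0.06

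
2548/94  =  1274/47 = 27.11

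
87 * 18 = 1566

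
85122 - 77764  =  7358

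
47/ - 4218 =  - 1 + 4171/4218=- 0.01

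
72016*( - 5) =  - 360080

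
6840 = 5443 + 1397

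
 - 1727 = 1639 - 3366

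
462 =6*77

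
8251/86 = 8251/86 = 95.94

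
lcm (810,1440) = 12960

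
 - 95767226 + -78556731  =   - 174323957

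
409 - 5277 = -4868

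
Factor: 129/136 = 2^( - 3)*3^1*17^( - 1) * 43^1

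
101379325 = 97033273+4346052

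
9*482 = 4338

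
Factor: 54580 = 2^2*5^1*2729^1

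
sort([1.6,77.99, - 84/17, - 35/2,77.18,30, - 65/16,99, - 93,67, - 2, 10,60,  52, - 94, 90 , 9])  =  [ - 94, - 93, - 35/2 , - 84/17, - 65/16, - 2, 1.6,9, 10,30 , 52 , 60,67 , 77.18,77.99,90, 99]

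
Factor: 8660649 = 3^1*101^2* 283^1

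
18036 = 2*9018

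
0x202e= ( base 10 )8238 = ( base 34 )74a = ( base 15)2693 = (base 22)h0a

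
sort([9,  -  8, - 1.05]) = [-8, - 1.05,9] 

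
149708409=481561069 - 331852660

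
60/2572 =15/643 = 0.02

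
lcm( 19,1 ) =19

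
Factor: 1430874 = 2^1 *3^2*79493^1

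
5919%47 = 44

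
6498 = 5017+1481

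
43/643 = 43/643  =  0.07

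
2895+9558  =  12453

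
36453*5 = 182265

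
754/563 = 754/563 = 1.34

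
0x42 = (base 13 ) 51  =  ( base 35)1v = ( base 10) 66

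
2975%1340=295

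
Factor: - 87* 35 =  - 3^1*5^1*7^1*29^1  =  - 3045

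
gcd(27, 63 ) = 9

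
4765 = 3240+1525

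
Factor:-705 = - 3^1*5^1*47^1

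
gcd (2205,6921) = 9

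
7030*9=63270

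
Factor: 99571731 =3^1* 7^1 * 4741511^1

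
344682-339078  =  5604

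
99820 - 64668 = 35152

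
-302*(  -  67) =20234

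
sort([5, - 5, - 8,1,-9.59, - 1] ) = [-9.59,-8,-5,-1,1, 5 ]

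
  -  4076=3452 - 7528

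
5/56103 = 5/56103 = 0.00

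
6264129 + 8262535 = 14526664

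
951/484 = 1  +  467/484 = 1.96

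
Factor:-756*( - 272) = 2^6  *3^3*7^1*17^1 =205632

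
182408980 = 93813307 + 88595673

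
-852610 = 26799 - 879409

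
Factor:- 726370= - 2^1*5^1*19^1* 3823^1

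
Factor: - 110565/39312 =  - 45/16 = - 2^ ( -4)*3^2*5^1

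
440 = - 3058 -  - 3498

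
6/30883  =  6/30883=0.00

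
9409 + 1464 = 10873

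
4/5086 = 2/2543  =  0.00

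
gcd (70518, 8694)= 966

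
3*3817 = 11451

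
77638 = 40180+37458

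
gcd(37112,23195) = 4639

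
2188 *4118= 9010184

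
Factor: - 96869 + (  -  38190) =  - 135059^1=- 135059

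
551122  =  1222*451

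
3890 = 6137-2247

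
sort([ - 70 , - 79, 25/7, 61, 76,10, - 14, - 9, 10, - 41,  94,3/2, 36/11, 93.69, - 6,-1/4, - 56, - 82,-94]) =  [-94,-82, - 79,-70, - 56 , - 41,-14, - 9, - 6, - 1/4, 3/2,36/11, 25/7, 10,10, 61,  76, 93.69, 94 ] 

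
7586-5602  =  1984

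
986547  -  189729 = 796818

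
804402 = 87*9246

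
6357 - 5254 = 1103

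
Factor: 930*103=95790  =  2^1*3^1* 5^1*31^1*103^1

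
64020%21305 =105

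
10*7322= 73220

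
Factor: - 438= -2^1*3^1 *73^1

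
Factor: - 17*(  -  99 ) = 1683 = 3^2*11^1*17^1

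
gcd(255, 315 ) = 15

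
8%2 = 0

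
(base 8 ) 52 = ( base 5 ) 132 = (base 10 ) 42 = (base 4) 222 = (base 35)17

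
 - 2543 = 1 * ( - 2543 ) 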